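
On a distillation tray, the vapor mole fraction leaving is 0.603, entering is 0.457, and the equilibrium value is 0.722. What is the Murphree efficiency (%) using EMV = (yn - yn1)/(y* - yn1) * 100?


Murphree vapor efficiency: EMV = (y_n - y_(n-1)) / (y*_n - y_(n-1)) * 100
EMV = (0.603 - 0.457) / (0.722 - 0.457) * 100 = 0.146 / 0.265 * 100 = 55.09

55.09 %


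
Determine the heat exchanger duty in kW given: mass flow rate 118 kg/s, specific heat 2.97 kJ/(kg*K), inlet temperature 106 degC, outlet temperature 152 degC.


Q = m_dot * cp * delta_T
delta_T = 152 - 106 = 46 K
Q = 118 * 2.97 * 46
= 350.46 * 46
= 16121.16 kW

16121.16 kW


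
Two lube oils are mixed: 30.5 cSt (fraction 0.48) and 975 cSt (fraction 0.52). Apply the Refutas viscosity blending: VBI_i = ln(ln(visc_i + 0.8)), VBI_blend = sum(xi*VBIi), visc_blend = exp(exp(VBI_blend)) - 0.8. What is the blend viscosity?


Refutas method: VBN_i = 14.534*ln(ln(visc_i + 0.8)) + 10.975, blended linearly by mass fraction; since VBN is linear in VBI_i = ln(ln(visc_i + 0.8)) and the fractions sum to 1, blend VBI directly: visc = exp(exp(VBI_blend)) - 0.8
VBI_1 = ln(ln(30.5 + 0.8)) = 1.23652
VBI_2 = ln(ln(975 + 0.8)) = 1.92909
VBI_blend = 0.48 * 1.23652 + 0.52 * 1.92909 = 1.59666
visc_blend = exp(exp(1.59666)) - 0.8 = 138.5

138.5 cSt


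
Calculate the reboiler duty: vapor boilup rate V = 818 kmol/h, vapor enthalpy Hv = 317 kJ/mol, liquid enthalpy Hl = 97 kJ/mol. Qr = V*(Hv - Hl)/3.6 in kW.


Qr = 818 * (317 - 97) / 3.6 = 818 * 220 / 3.6 = 49990

49990 kW


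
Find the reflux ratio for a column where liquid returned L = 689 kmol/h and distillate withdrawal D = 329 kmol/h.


Reflux ratio definition: R = L / D (liquid returned / distillate withdrawn)
L = 689 kmol/h, D = 329 kmol/h
R = 689 / 329 = 2.094

2.094


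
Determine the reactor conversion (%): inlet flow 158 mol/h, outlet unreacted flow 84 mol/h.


X = (F_in - F_out) / F_in * 100
Moles reacted = 158 - 84 = 74
X = 74 / 158 * 100
= 0.4684 * 100
= 46.84 %

46.84 %


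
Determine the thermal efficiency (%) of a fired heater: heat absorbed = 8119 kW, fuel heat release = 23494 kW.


Furnace efficiency = Q_absorbed / Q_fuel * 100
= 8119 / 23494 * 100 = 34.56

34.56 %


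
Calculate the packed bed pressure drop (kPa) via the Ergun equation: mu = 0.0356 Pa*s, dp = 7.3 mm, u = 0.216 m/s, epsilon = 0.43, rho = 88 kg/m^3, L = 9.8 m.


dp = 7.3 mm = 0.0073 m
Viscous term = 150*0.0356*0.216*(1-0.43)^2 / (0.0073^2*0.43^3) = 88449.1
Inertial term = 1.75*88*0.216^2*(1-0.43) / (0.0073*0.43^3) = 7056.26
dP/L = 88449.1 + 7056.26 = 95505.4 Pa/m
dP = 95505.4 * 9.8 / 1000 = 936.0 kPa

936.0 kPa


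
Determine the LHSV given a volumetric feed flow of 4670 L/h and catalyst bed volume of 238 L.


LHSV = volumetric feed rate / catalyst volume
= 4670 L/h / 238 L
= 19.62 h^-1

19.62 h^-1


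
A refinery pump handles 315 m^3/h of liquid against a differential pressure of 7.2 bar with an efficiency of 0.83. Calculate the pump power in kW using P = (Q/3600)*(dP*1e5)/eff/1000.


Q = 315 / 3600 = 0.0875 m^3/s
P = 0.0875 * (7.2 * 1e5) / 0.83 / 1000 = 75.90

75.90 kW


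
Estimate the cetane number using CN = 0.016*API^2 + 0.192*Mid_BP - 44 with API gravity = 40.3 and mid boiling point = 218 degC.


CN = 0.016 * 40.3^2 + 0.192 * 218 - 44
CN = 25.98544 + 41.856 - 44 = 23.84144

23.84144


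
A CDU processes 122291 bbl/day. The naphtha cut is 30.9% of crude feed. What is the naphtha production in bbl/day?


Crude throughput = 122291 bbl/day
Fraction yield = 30.9%
yield = throughput * fraction / 100
yield = 122291 * 30.9 / 100 = 37787.919

37787.919 bbl/day


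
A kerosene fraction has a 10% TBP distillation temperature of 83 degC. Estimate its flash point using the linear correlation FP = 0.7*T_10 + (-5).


FP = 0.7 * 83 + (-5) = 53.1

53.1 degC


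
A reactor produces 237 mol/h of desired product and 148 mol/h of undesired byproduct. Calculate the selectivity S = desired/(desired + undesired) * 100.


Selectivity = desired / (desired + undesired) * 100
Total products = 237 + 148 = 385 mol/h
S = 237 / 385 * 100
= 0.6156 * 100
= 61.56 %

61.56 %


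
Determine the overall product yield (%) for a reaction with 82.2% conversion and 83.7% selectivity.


Overall yield = conversion (%) * selectivity (%) / 100
Conversion = 82.2%, Selectivity = 83.7%
Y = 82.2 * 83.7 / 100
= 68.8014 %

68.8014 %


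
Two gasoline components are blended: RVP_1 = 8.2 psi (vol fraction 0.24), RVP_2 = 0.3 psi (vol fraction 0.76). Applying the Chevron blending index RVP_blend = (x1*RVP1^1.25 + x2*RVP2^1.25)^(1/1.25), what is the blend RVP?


Chevron index: RVP_blend = (sum xi*RVPi^1.25)^(1/1.25)
RVP^1.25 terms: 0.24 * 8.2^1.25 + 0.76 * 0.3^1.25 = 3.499
RVP_blend = 3.499^(1/1.25) = 2.724

2.724 psi


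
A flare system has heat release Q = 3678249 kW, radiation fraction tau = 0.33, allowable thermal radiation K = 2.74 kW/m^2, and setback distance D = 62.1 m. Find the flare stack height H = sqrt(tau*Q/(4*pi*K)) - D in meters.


tau*Q/(4*pi*K) = 0.33 * 3678249 / (4 * pi * 2.74) = 35252.9
sqrt(35252.9) = 187.758
H = 187.758 - 62.1 = 125.7

125.7 m


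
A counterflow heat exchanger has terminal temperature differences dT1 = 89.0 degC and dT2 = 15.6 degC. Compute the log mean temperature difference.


LMTD = (dT1 - dT2) / ln(dT1/dT2)
= (89.0 - 15.6) / ln(89.0 / 15.6) = 73.4 / 1.74137 = 42.15

42.15 degC


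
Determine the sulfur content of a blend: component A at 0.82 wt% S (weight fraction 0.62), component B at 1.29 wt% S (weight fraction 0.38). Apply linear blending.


Linear sulfur blending: S_blend = x1*S1 + x2*S2
Contribution 1: 0.62 * 0.82 = 0.5084 wt%
Contribution 2: 0.38 * 1.29 = 0.4902 wt%
S_blend = 0.5084 + 0.4902 = 0.9986

0.9986 wt%


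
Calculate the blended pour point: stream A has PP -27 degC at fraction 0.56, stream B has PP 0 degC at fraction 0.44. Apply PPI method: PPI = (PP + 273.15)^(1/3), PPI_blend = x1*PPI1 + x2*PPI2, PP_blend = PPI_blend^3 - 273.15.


PPI_1 = (-27 + 273.15)^(1/3) = 6.2671
PPI_2 = (0 + 273.15)^(1/3) = 6.488342
PPI_blend = 0.56 * 6.2671 + 0.44 * 6.488342 = 6.364446
PP_blend = 6.364446^3 - 273.15 = 257.7994 - 273.15 = -15.35

-15.35 degC


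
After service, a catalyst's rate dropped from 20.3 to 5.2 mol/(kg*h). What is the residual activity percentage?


Activity (%) = (rate_used / rate_fresh) * 100
rate_used = 5.2, rate_fresh = 20.3
= (5.2 / 20.3) * 100
= 0.2562 * 100 = 25.62

25.62 %


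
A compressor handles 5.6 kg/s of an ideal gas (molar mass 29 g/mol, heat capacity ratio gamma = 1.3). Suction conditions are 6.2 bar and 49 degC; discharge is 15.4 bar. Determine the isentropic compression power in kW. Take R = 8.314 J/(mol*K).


Isentropic work: W = m*(gamma/(gamma-1))*(R*T1/MW)*((P2/P1)^((gamma-1)/gamma) - 1)
T1 = 49 + 273.15 = 322.15 K
Pressure ratio = 15.4 / 6.2 = 2.48387
Exponent = (1.3 - 1)/1.3 = 0.230769
(P2/P1)^exp - 1 = 2.48387^0.230769 - 1 = 0.233626
W = 5.6 * 1.3 / 0.3 * 8.314 * 322.15 / 29 * 0.233626 = 523.6

523.6 kW


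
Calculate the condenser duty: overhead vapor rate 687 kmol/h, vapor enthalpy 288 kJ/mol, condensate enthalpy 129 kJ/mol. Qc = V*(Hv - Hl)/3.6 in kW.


Qc = 687 * (288 - 129) / 3.6 = 687 * 159 / 3.6 = 30340

30340 kW


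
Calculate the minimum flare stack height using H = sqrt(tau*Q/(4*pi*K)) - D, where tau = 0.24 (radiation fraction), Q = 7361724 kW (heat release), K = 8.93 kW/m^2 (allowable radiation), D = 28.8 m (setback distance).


tau*Q/(4*pi*K) = 0.24 * 7361724 / (4 * pi * 8.93) = 15744.5
sqrt(15744.5) = 125.477
H = 125.477 - 28.8 = 96.68

96.68 m


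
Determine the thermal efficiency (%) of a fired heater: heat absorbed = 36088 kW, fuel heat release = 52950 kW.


Furnace efficiency = Q_absorbed / Q_fuel * 100
= 36088 / 52950 * 100 = 68.15

68.15 %


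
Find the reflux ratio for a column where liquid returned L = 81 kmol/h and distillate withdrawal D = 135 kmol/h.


Reflux ratio definition: R = L / D (liquid returned / distillate withdrawn)
L = 81 kmol/h, D = 135 kmol/h
R = 81 / 135 = 0.6000

0.6000


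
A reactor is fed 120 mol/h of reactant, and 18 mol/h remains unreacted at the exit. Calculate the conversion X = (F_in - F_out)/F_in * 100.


X = (F_in - F_out) / F_in * 100
Moles reacted = 120 - 18 = 102
X = 102 / 120 * 100
= 0.8500 * 100
= 85.00 %

85.00 %


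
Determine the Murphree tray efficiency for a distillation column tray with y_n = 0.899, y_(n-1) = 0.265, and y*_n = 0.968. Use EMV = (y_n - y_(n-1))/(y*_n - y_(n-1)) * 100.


Murphree vapor efficiency: EMV = (y_n - y_(n-1)) / (y*_n - y_(n-1)) * 100
EMV = (0.899 - 0.265) / (0.968 - 0.265) * 100 = 0.634 / 0.703 * 100 = 90.18

90.18 %


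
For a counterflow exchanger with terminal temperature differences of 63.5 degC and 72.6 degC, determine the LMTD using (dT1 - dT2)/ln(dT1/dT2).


LMTD = (dT1 - dT2) / ln(dT1/dT2)
= (63.5 - 72.6) / ln(63.5 / 72.6) = -9.1 / -0.133925 = 67.95

67.95 degC


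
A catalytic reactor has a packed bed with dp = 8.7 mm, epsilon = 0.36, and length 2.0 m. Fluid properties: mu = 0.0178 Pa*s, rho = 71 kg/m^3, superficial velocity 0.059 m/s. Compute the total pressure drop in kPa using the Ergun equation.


dp = 8.7 mm = 0.0087 m
Viscous term = 150*0.0178*0.059*(1-0.36)^2 / (0.0087^2*0.36^3) = 18271.6
Inertial term = 1.75*71*0.059^2*(1-0.36) / (0.0087*0.36^3) = 681.952
dP/L = 18271.6 + 681.952 = 18953.6 Pa/m
dP = 18953.6 * 2.0 / 1000 = 37.91 kPa

37.91 kPa


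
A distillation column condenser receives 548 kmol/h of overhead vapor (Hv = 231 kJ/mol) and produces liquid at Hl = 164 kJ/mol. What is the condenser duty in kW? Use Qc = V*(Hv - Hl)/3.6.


Qc = 548 * (231 - 164) / 3.6 = 548 * 67 / 3.6 = 10200

10200 kW


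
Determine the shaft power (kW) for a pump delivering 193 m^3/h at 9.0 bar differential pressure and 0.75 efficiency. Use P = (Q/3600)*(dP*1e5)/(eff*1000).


Q = 193 / 3600 = 0.0536111 m^3/s
P = 0.0536111 * (9.0 * 1e5) / 0.75 / 1000 = 64.33

64.33 kW


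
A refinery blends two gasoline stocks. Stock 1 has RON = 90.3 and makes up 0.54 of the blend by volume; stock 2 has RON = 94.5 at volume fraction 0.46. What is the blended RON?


Linear blending: RON_blend = sum(vi * RONi)
Contribution 1: 0.54 * 90.3 = 48.762
Contribution 2: 0.46 * 94.5 = 43.47
RON_blend = 48.762 + 43.47 = 92.232

92.232


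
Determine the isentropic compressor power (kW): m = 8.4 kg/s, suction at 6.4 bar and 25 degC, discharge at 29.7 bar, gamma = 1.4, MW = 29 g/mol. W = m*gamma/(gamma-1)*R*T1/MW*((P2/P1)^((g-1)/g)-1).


Isentropic work: W = m*(gamma/(gamma-1))*(R*T1/MW)*((P2/P1)^((gamma-1)/gamma) - 1)
T1 = 25 + 273.15 = 298.15 K
Pressure ratio = 29.7 / 6.4 = 4.64062
Exponent = (1.4 - 1)/1.4 = 0.285714
(P2/P1)^exp - 1 = 4.64062^0.285714 - 1 = 0.550423
W = 8.4 * 1.4 / 0.4 * 8.314 * 298.15 / 29 * 0.550423 = 1383

1383 kW


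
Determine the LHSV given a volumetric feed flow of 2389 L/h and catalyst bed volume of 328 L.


LHSV = volumetric feed rate / catalyst volume
= 2389 L/h / 328 L
= 7.284 h^-1

7.284 h^-1


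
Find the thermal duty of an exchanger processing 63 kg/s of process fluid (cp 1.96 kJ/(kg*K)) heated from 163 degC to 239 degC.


Q = m_dot * cp * delta_T
delta_T = 239 - 163 = 76 K
Q = 63 * 1.96 * 76
= 123.48 * 76
= 9384.48 kW

9384.48 kW


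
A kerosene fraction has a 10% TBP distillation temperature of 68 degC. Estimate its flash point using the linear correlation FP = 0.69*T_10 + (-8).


FP = 0.69 * 68 + (-8) = 38.92

38.92 degC


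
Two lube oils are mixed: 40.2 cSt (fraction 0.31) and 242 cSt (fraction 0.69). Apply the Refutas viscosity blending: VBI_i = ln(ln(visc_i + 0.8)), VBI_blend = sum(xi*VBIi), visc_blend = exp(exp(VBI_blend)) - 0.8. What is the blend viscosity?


Refutas method: VBN_i = 14.534*ln(ln(visc_i + 0.8)) + 10.975, blended linearly by mass fraction; since VBN is linear in VBI_i = ln(ln(visc_i + 0.8)) and the fractions sum to 1, blend VBI directly: visc = exp(exp(VBI_blend)) - 0.8
VBI_1 = ln(ln(40.2 + 0.8)) = 1.31199
VBI_2 = ln(ln(242 + 0.8)) = 1.70334
VBI_blend = 0.31 * 1.31199 + 0.69 * 1.70334 = 1.58202
visc_blend = exp(exp(1.58202)) - 0.8 = 128.8

128.8 cSt


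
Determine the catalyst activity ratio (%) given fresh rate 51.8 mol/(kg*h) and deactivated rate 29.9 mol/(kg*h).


Activity (%) = (rate_used / rate_fresh) * 100
rate_used = 29.9, rate_fresh = 51.8
= (29.9 / 51.8) * 100
= 0.5772 * 100 = 57.72

57.72 %


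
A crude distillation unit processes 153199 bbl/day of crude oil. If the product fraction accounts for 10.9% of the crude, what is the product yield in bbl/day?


Crude throughput = 153199 bbl/day
Fraction yield = 10.9%
yield = throughput * fraction / 100
yield = 153199 * 10.9 / 100 = 16698.691

16698.691 bbl/day


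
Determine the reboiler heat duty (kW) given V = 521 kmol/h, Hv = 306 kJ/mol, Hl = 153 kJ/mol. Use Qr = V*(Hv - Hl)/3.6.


Qr = 521 * (306 - 153) / 3.6 = 521 * 153 / 3.6 = 22140

22140 kW


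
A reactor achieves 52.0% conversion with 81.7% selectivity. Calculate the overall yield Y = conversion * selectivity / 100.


Overall yield = conversion (%) * selectivity (%) / 100
Conversion = 52.0%, Selectivity = 81.7%
Y = 52.0 * 81.7 / 100
= 42.484 %

42.484 %


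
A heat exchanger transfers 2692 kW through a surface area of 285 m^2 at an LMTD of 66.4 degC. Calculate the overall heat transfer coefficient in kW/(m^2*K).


From Q = U*A*LMTD, U = Q / (A * LMTD)
U = 2692 / (285 * 66.4) = 2692 / 18924 = 0.1423

0.1423 kW/(m^2*K)


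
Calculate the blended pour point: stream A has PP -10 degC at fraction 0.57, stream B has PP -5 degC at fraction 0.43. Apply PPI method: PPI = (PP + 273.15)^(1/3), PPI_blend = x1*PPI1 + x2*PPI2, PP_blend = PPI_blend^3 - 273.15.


PPI_1 = (-10 + 273.15)^(1/3) = 6.408176
PPI_2 = (-5 + 273.15)^(1/3) = 6.448508
PPI_blend = 0.57 * 6.408176 + 0.43 * 6.448508 = 6.425519
PP_blend = 6.425519^3 - 273.15 = 265.2923 - 273.15 = -7.86

-7.86 degC


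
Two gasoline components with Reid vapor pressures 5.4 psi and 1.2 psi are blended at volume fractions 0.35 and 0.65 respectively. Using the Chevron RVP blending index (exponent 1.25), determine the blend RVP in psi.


Chevron index: RVP_blend = (sum xi*RVPi^1.25)^(1/1.25)
RVP^1.25 terms: 0.35 * 5.4^1.25 + 0.65 * 1.2^1.25 = 3.69749
RVP_blend = 3.69749^(1/1.25) = 2.847

2.847 psi


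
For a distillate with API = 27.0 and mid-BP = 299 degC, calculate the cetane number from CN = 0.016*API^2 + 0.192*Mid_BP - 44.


CN = 0.016 * 27.0^2 + 0.192 * 299 - 44
CN = 11.664 + 57.408 - 44 = 25.072

25.072


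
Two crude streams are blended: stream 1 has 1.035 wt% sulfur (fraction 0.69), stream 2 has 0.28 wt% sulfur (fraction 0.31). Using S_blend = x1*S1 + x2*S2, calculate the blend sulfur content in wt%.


Linear sulfur blending: S_blend = x1*S1 + x2*S2
Contribution 1: 0.69 * 1.035 = 0.71415 wt%
Contribution 2: 0.31 * 0.28 = 0.0868 wt%
S_blend = 0.71415 + 0.0868 = 0.80095

0.80095 wt%


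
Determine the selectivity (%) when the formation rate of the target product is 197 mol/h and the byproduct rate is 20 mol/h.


Selectivity = desired / (desired + undesired) * 100
Total products = 197 + 20 = 217 mol/h
S = 197 / 217 * 100
= 0.9078 * 100
= 90.78 %

90.78 %


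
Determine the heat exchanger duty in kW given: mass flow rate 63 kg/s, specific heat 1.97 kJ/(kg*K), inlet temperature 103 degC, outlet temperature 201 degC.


Q = m_dot * cp * delta_T
delta_T = 201 - 103 = 98 K
Q = 63 * 1.97 * 98
= 124.11 * 98
= 12162.78 kW

12162.78 kW


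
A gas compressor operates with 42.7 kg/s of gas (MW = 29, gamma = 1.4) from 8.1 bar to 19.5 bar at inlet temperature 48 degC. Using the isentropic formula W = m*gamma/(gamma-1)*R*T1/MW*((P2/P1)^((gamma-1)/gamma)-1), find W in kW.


Isentropic work: W = m*(gamma/(gamma-1))*(R*T1/MW)*((P2/P1)^((gamma-1)/gamma) - 1)
T1 = 48 + 273.15 = 321.15 K
Pressure ratio = 19.5 / 8.1 = 2.40741
Exponent = (1.4 - 1)/1.4 = 0.285714
(P2/P1)^exp - 1 = 2.40741^0.285714 - 1 = 0.285329
W = 42.7 * 1.4 / 0.4 * 8.314 * 321.15 / 29 * 0.285329 = 3926

3926 kW


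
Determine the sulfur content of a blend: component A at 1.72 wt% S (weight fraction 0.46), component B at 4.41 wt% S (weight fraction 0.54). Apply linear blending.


Linear sulfur blending: S_blend = x1*S1 + x2*S2
Contribution 1: 0.46 * 1.72 = 0.7912 wt%
Contribution 2: 0.54 * 4.41 = 2.3814 wt%
S_blend = 0.7912 + 2.3814 = 3.1726

3.1726 wt%


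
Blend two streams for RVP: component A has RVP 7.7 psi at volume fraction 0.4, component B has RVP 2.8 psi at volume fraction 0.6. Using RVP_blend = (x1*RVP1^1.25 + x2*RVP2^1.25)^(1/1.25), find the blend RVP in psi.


Chevron index: RVP_blend = (sum xi*RVPi^1.25)^(1/1.25)
RVP^1.25 terms: 0.4 * 7.7^1.25 + 0.6 * 2.8^1.25 = 7.30386
RVP_blend = 7.30386^(1/1.25) = 4.907

4.907 psi


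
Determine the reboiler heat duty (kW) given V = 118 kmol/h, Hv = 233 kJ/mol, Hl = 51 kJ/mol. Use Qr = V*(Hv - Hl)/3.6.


Qr = 118 * (233 - 51) / 3.6 = 118 * 182 / 3.6 = 5966

5966 kW


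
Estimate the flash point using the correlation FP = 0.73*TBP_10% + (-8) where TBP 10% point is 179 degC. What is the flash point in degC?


FP = 0.73 * 179 + (-8) = 122.67

122.67 degC


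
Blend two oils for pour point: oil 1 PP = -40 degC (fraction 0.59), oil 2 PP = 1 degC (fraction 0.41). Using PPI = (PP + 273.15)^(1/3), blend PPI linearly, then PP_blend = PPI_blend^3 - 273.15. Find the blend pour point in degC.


PPI_1 = (-40 + 273.15)^(1/3) = 6.15477
PPI_2 = (1 + 273.15)^(1/3) = 6.49625
PPI_blend = 0.59 * 6.15477 + 0.41 * 6.49625 = 6.294777
PP_blend = 6.294777^3 - 273.15 = 249.4256 - 273.15 = -23.72

-23.72 degC


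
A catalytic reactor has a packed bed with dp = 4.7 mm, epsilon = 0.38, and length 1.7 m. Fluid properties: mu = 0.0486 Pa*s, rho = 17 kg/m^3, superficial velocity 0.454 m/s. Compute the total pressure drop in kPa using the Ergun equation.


dp = 4.7 mm = 0.0047 m
Viscous term = 150*0.0486*0.454*(1-0.38)^2 / (0.0047^2*0.38^3) = 1049590
Inertial term = 1.75*17*0.454^2*(1-0.38) / (0.0047*0.38^3) = 14741.5
dP/L = 1049590 + 14741.5 = 1064330 Pa/m
dP = 1064330 * 1.7 / 1000 = 1809 kPa

1809 kPa


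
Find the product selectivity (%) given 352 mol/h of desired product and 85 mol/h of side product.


Selectivity = desired / (desired + undesired) * 100
Total products = 352 + 85 = 437 mol/h
S = 352 / 437 * 100
= 0.8055 * 100
= 80.55 %

80.55 %


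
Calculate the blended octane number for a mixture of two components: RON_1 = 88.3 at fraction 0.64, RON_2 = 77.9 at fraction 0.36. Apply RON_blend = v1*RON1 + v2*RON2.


Linear blending: RON_blend = sum(vi * RONi)
Contribution 1: 0.64 * 88.3 = 56.512
Contribution 2: 0.36 * 77.9 = 28.044
RON_blend = 56.512 + 28.044 = 84.556

84.556


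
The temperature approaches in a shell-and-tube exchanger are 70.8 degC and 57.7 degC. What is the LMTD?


LMTD = (dT1 - dT2) / ln(dT1/dT2)
= (70.8 - 57.7) / ln(70.8 / 57.7) = 13.1 / 0.204602 = 64.03

64.03 degC


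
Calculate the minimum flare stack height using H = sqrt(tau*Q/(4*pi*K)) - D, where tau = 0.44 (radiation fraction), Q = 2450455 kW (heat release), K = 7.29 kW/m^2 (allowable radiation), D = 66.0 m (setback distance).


tau*Q/(4*pi*K) = 0.44 * 2450455 / (4 * pi * 7.29) = 11769.6
sqrt(11769.6) = 108.488
H = 108.488 - 66.0 = 42.49

42.49 m


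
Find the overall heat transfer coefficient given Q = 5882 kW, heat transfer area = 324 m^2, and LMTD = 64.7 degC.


From Q = U*A*LMTD, U = Q / (A * LMTD)
U = 5882 / (324 * 64.7) = 5882 / 20962.8 = 0.2806

0.2806 kW/(m^2*K)


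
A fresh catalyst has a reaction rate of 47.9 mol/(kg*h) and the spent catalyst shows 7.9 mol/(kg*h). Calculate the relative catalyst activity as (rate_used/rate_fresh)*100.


Activity (%) = (rate_used / rate_fresh) * 100
rate_used = 7.9, rate_fresh = 47.9
= (7.9 / 47.9) * 100
= 0.1649 * 100 = 16.49

16.49 %


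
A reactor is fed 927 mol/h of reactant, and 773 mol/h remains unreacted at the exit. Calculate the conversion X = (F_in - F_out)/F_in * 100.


X = (F_in - F_out) / F_in * 100
Moles reacted = 927 - 773 = 154
X = 154 / 927 * 100
= 0.1661 * 100
= 16.61 %

16.61 %


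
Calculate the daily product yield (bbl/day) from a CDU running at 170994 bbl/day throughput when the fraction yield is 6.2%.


Crude throughput = 170994 bbl/day
Fraction yield = 6.2%
yield = throughput * fraction / 100
yield = 170994 * 6.2 / 100 = 10601.628

10601.628 bbl/day


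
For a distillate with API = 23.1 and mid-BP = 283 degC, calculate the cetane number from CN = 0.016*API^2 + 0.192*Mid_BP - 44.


CN = 0.016 * 23.1^2 + 0.192 * 283 - 44
CN = 8.53776 + 54.336 - 44 = 18.87376

18.87376


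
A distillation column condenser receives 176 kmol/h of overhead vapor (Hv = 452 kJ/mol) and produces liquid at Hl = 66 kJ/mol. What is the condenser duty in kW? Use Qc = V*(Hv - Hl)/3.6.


Qc = 176 * (452 - 66) / 3.6 = 176 * 386 / 3.6 = 18870

18870 kW


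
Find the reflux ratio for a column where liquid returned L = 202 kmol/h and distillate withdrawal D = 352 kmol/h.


Reflux ratio definition: R = L / D (liquid returned / distillate withdrawn)
L = 202 kmol/h, D = 352 kmol/h
R = 202 / 352 = 0.5739

0.5739


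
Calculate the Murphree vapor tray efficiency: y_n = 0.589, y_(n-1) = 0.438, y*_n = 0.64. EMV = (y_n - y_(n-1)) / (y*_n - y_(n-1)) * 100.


Murphree vapor efficiency: EMV = (y_n - y_(n-1)) / (y*_n - y_(n-1)) * 100
EMV = (0.589 - 0.438) / (0.64 - 0.438) * 100 = 0.151 / 0.202 * 100 = 74.75

74.75 %


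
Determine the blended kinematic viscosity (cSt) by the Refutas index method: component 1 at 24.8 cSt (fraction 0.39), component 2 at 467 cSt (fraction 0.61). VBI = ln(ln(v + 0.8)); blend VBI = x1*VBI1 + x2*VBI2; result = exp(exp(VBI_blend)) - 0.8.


Refutas method: VBN_i = 14.534*ln(ln(visc_i + 0.8)) + 10.975, blended linearly by mass fraction; since VBN is linear in VBI_i = ln(ln(visc_i + 0.8)) and the fractions sum to 1, blend VBI directly: visc = exp(exp(VBI_blend)) - 0.8
VBI_1 = ln(ln(24.8 + 0.8)) = 1.17637
VBI_2 = ln(ln(467 + 0.8)) = 1.81613
VBI_blend = 0.39 * 1.17637 + 0.61 * 1.81613 = 1.56662
visc_blend = exp(exp(1.56662)) - 0.8 = 119.6

119.6 cSt


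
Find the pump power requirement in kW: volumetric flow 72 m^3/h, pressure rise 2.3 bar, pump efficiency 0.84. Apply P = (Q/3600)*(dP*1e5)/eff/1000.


Q = 72 / 3600 = 0.02 m^3/s
P = 0.02 * (2.3 * 1e5) / 0.84 / 1000 = 5.476

5.476 kW


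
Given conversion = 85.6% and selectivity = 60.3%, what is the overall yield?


Overall yield = conversion (%) * selectivity (%) / 100
Conversion = 85.6%, Selectivity = 60.3%
Y = 85.6 * 60.3 / 100
= 51.6168 %

51.6168 %


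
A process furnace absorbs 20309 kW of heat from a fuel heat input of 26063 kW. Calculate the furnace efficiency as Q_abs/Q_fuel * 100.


Furnace efficiency = Q_absorbed / Q_fuel * 100
= 20309 / 26063 * 100 = 77.92

77.92 %


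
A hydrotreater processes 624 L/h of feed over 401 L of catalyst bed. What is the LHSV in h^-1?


LHSV = volumetric feed rate / catalyst volume
= 624 L/h / 401 L
= 1.556 h^-1

1.556 h^-1


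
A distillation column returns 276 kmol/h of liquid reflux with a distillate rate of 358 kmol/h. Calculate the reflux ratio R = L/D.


Reflux ratio definition: R = L / D (liquid returned / distillate withdrawn)
L = 276 kmol/h, D = 358 kmol/h
R = 276 / 358 = 0.7709

0.7709


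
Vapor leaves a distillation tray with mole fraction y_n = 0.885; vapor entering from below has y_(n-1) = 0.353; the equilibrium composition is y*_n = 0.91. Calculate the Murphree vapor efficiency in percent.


Murphree vapor efficiency: EMV = (y_n - y_(n-1)) / (y*_n - y_(n-1)) * 100
EMV = (0.885 - 0.353) / (0.91 - 0.353) * 100 = 0.532 / 0.557 * 100 = 95.51

95.51 %


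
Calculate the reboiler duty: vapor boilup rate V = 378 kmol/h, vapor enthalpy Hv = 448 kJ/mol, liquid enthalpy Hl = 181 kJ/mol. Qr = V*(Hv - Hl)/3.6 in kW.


Qr = 378 * (448 - 181) / 3.6 = 378 * 267 / 3.6 = 28040

28040 kW


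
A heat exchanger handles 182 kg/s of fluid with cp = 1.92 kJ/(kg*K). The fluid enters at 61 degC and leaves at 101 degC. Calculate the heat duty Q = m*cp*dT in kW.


Q = m_dot * cp * delta_T
delta_T = 101 - 61 = 40 K
Q = 182 * 1.92 * 40
= 349.44 * 40
= 13977.6 kW

13977.6 kW


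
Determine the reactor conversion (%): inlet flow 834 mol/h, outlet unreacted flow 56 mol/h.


X = (F_in - F_out) / F_in * 100
Moles reacted = 834 - 56 = 778
X = 778 / 834 * 100
= 0.9329 * 100
= 93.29 %

93.29 %


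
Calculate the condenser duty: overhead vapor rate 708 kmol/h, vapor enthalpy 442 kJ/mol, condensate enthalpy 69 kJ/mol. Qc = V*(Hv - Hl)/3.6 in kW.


Qc = 708 * (442 - 69) / 3.6 = 708 * 373 / 3.6 = 73360

73360 kW


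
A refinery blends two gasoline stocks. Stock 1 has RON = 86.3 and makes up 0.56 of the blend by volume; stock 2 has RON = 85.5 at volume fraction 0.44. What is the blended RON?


Linear blending: RON_blend = sum(vi * RONi)
Contribution 1: 0.56 * 86.3 = 48.328
Contribution 2: 0.44 * 85.5 = 37.62
RON_blend = 48.328 + 37.62 = 85.948

85.948


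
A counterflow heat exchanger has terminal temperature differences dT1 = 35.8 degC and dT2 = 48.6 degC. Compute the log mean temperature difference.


LMTD = (dT1 - dT2) / ln(dT1/dT2)
= (35.8 - 48.6) / ln(35.8 / 48.6) = -12.8 / -0.305676 = 41.87

41.87 degC


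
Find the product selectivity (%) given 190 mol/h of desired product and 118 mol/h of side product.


Selectivity = desired / (desired + undesired) * 100
Total products = 190 + 118 = 308 mol/h
S = 190 / 308 * 100
= 0.6169 * 100
= 61.69 %

61.69 %


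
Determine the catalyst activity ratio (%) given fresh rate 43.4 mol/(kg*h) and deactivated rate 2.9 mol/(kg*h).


Activity (%) = (rate_used / rate_fresh) * 100
rate_used = 2.9, rate_fresh = 43.4
= (2.9 / 43.4) * 100
= 0.06682 * 100 = 6.682

6.682 %


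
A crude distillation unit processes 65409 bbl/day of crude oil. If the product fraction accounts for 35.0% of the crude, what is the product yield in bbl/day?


Crude throughput = 65409 bbl/day
Fraction yield = 35.0%
yield = throughput * fraction / 100
yield = 65409 * 35.0 / 100 = 22893.15

22893.15 bbl/day


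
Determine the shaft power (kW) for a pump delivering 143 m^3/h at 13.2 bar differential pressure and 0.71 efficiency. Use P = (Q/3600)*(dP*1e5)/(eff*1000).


Q = 143 / 3600 = 0.0397222 m^3/s
P = 0.0397222 * (13.2 * 1e5) / 0.71 / 1000 = 73.85

73.85 kW


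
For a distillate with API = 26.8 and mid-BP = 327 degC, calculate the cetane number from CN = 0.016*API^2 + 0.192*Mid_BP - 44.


CN = 0.016 * 26.8^2 + 0.192 * 327 - 44
CN = 11.49184 + 62.784 - 44 = 30.27584

30.27584


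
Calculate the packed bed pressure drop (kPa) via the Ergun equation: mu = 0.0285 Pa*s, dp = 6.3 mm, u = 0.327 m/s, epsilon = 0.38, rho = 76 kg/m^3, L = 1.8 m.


dp = 6.3 mm = 0.0063 m
Viscous term = 150*0.0285*0.327*(1-0.38)^2 / (0.0063^2*0.38^3) = 246738
Inertial term = 1.75*76*0.327^2*(1-0.38) / (0.0063*0.38^3) = 25506.3
dP/L = 246738 + 25506.3 = 272244 Pa/m
dP = 272244 * 1.8 / 1000 = 490.0 kPa

490.0 kPa


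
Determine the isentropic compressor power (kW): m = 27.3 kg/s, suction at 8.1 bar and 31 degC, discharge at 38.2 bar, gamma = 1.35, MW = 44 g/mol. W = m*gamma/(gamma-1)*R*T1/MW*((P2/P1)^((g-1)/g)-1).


Isentropic work: W = m*(gamma/(gamma-1))*(R*T1/MW)*((P2/P1)^((gamma-1)/gamma) - 1)
T1 = 31 + 273.15 = 304.15 K
Pressure ratio = 38.2 / 8.1 = 4.71605
Exponent = (1.35 - 1)/1.35 = 0.259259
(P2/P1)^exp - 1 = 4.71605^0.259259 - 1 = 0.494966
W = 27.3 * 1.35 / 0.35 * 8.314 * 304.15 / 44 * 0.494966 = 2995

2995 kW


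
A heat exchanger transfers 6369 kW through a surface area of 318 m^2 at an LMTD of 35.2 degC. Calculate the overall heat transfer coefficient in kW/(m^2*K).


From Q = U*A*LMTD, U = Q / (A * LMTD)
U = 6369 / (318 * 35.2) = 6369 / 11193.6 = 0.5690

0.5690 kW/(m^2*K)


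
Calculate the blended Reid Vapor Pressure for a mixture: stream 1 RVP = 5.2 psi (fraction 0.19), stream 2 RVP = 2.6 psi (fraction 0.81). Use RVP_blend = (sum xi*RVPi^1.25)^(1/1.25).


Chevron index: RVP_blend = (sum xi*RVPi^1.25)^(1/1.25)
RVP^1.25 terms: 0.19 * 5.2^1.25 + 0.81 * 2.6^1.25 = 4.16621
RVP_blend = 4.16621^(1/1.25) = 3.132

3.132 psi


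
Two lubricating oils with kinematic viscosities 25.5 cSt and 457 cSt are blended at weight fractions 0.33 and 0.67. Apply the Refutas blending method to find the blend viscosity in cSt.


Refutas method: VBN_i = 14.534*ln(ln(visc_i + 0.8)) + 10.975, blended linearly by mass fraction; since VBN is linear in VBI_i = ln(ln(visc_i + 0.8)) and the fractions sum to 1, blend VBI directly: visc = exp(exp(VBI_blend)) - 0.8
VBI_1 = ln(ln(25.5 + 0.8)) = 1.18466
VBI_2 = ln(ln(457 + 0.8)) = 1.81261
VBI_blend = 0.33 * 1.18466 + 0.67 * 1.81261 = 1.60539
visc_blend = exp(exp(1.60539)) - 0.8 = 144.6

144.6 cSt


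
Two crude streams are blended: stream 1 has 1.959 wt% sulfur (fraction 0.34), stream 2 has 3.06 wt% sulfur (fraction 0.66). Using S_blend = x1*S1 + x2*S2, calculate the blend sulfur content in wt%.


Linear sulfur blending: S_blend = x1*S1 + x2*S2
Contribution 1: 0.34 * 1.959 = 0.66606 wt%
Contribution 2: 0.66 * 3.06 = 2.0196 wt%
S_blend = 0.66606 + 2.0196 = 2.68566

2.68566 wt%


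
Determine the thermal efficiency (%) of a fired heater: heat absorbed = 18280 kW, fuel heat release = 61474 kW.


Furnace efficiency = Q_absorbed / Q_fuel * 100
= 18280 / 61474 * 100 = 29.74

29.74 %


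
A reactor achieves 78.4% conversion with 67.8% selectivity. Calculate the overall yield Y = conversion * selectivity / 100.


Overall yield = conversion (%) * selectivity (%) / 100
Conversion = 78.4%, Selectivity = 67.8%
Y = 78.4 * 67.8 / 100
= 53.1552 %

53.1552 %


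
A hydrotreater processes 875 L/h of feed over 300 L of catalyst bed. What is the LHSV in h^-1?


LHSV = volumetric feed rate / catalyst volume
= 875 L/h / 300 L
= 2.917 h^-1

2.917 h^-1


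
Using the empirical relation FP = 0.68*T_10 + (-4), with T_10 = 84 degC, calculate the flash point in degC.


FP = 0.68 * 84 + (-4) = 53.12

53.12 degC


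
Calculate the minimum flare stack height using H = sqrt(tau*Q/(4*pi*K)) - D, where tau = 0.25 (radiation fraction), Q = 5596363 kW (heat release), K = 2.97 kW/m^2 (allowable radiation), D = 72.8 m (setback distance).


tau*Q/(4*pi*K) = 0.25 * 5596363 / (4 * pi * 2.97) = 37486.9
sqrt(37486.9) = 193.615
H = 193.615 - 72.8 = 120.8

120.8 m


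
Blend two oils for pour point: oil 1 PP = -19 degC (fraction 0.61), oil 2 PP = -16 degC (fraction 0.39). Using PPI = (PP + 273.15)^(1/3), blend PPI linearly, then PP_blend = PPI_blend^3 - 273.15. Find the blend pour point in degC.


PPI_1 = (-19 + 273.15)^(1/3) = 6.334272
PPI_2 = (-16 + 273.15)^(1/3) = 6.359098
PPI_blend = 0.61 * 6.334272 + 0.39 * 6.359098 = 6.343954
PP_blend = 6.343954^3 - 273.15 = 255.3172 - 273.15 = -17.83

-17.83 degC


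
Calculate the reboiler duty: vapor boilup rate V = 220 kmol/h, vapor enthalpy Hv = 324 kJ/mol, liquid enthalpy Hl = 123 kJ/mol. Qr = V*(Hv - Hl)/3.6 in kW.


Qr = 220 * (324 - 123) / 3.6 = 220 * 201 / 3.6 = 12280

12280 kW


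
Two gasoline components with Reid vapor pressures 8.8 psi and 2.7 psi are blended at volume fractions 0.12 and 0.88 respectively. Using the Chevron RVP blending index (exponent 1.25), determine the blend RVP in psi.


Chevron index: RVP_blend = (sum xi*RVPi^1.25)^(1/1.25)
RVP^1.25 terms: 0.12 * 8.8^1.25 + 0.88 * 2.7^1.25 = 4.8645
RVP_blend = 4.8645^(1/1.25) = 3.545

3.545 psi


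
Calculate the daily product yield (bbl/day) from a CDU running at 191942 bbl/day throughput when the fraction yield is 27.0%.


Crude throughput = 191942 bbl/day
Fraction yield = 27.0%
yield = throughput * fraction / 100
yield = 191942 * 27.0 / 100 = 51824.34

51824.34 bbl/day


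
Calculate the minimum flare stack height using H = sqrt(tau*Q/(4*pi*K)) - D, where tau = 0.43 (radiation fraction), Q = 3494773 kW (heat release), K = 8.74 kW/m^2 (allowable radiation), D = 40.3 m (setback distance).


tau*Q/(4*pi*K) = 0.43 * 3494773 / (4 * pi * 8.74) = 13682.5
sqrt(13682.5) = 116.972
H = 116.972 - 40.3 = 76.67

76.67 m


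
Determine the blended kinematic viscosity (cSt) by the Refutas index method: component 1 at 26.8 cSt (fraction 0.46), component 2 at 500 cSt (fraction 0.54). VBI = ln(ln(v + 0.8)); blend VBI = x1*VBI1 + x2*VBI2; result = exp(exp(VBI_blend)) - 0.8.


Refutas method: VBN_i = 14.534*ln(ln(visc_i + 0.8)) + 10.975, blended linearly by mass fraction; since VBN is linear in VBI_i = ln(ln(visc_i + 0.8)) and the fractions sum to 1, blend VBI directly: visc = exp(exp(VBI_blend)) - 0.8
VBI_1 = ln(ln(26.8 + 0.8)) = 1.19931
VBI_2 = ln(ln(500 + 0.8)) = 1.82716
VBI_blend = 0.46 * 1.19931 + 0.54 * 1.82716 = 1.53835
visc_blend = exp(exp(1.53835)) - 0.8 = 104.5

104.5 cSt


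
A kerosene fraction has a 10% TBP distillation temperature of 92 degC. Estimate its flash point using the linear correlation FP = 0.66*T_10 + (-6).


FP = 0.66 * 92 + (-6) = 54.72

54.72 degC


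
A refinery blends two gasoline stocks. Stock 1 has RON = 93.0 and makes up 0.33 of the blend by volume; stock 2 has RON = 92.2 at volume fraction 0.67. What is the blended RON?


Linear blending: RON_blend = sum(vi * RONi)
Contribution 1: 0.33 * 93.0 = 30.69
Contribution 2: 0.67 * 92.2 = 61.774
RON_blend = 30.69 + 61.774 = 92.464

92.464


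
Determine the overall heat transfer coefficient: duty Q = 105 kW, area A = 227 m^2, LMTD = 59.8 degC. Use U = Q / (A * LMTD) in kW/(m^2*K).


From Q = U*A*LMTD, U = Q / (A * LMTD)
U = 105 / (227 * 59.8) = 105 / 13574.6 = 0.007735

0.007735 kW/(m^2*K)


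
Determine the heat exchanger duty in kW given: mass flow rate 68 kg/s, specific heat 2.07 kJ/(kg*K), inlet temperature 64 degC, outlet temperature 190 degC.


Q = m_dot * cp * delta_T
delta_T = 190 - 64 = 126 K
Q = 68 * 2.07 * 126
= 140.76 * 126
= 17735.76 kW

17735.76 kW


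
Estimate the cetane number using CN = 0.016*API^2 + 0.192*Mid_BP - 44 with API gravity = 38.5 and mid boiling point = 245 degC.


CN = 0.016 * 38.5^2 + 0.192 * 245 - 44
CN = 23.716 + 47.04 - 44 = 26.756

26.756


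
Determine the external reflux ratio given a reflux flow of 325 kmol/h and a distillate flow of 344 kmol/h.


Reflux ratio definition: R = L / D (liquid returned / distillate withdrawn)
L = 325 kmol/h, D = 344 kmol/h
R = 325 / 344 = 0.9448

0.9448


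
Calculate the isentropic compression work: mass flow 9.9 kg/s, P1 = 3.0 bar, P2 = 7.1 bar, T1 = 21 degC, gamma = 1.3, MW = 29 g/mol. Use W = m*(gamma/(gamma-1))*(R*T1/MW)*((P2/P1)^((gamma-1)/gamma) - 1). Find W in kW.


Isentropic work: W = m*(gamma/(gamma-1))*(R*T1/MW)*((P2/P1)^((gamma-1)/gamma) - 1)
T1 = 21 + 273.15 = 294.15 K
Pressure ratio = 7.1 / 3.0 = 2.36667
Exponent = (1.3 - 1)/1.3 = 0.230769
(P2/P1)^exp - 1 = 2.36667^0.230769 - 1 = 0.219943
W = 9.9 * 1.3 / 0.3 * 8.314 * 294.15 / 29 * 0.219943 = 795.7

795.7 kW


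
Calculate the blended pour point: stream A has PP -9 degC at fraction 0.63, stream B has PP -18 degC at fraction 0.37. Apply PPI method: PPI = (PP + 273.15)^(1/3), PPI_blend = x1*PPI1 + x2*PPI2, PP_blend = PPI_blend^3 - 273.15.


PPI_1 = (-9 + 273.15)^(1/3) = 6.416283
PPI_2 = (-18 + 273.15)^(1/3) = 6.342569
PPI_blend = 0.63 * 6.416283 + 0.37 * 6.342569 = 6.389009
PP_blend = 6.389009^3 - 273.15 = 260.7957 - 273.15 = -12.35

-12.35 degC


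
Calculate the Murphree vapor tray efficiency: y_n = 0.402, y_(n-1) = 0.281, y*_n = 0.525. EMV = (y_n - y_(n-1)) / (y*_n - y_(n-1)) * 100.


Murphree vapor efficiency: EMV = (y_n - y_(n-1)) / (y*_n - y_(n-1)) * 100
EMV = (0.402 - 0.281) / (0.525 - 0.281) * 100 = 0.121 / 0.244 * 100 = 49.59

49.59 %


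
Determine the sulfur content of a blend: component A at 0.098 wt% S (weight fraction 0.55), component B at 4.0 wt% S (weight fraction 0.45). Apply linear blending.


Linear sulfur blending: S_blend = x1*S1 + x2*S2
Contribution 1: 0.55 * 0.098 = 0.0539 wt%
Contribution 2: 0.45 * 4.0 = 1.8 wt%
S_blend = 0.0539 + 1.8 = 1.8539

1.8539 wt%


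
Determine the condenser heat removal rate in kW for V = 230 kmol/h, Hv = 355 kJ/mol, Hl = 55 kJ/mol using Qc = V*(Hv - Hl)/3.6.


Qc = 230 * (355 - 55) / 3.6 = 230 * 300 / 3.6 = 19170

19170 kW


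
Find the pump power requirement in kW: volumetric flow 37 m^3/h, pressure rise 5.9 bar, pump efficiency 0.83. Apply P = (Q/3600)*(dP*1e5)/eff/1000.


Q = 37 / 3600 = 0.0102778 m^3/s
P = 0.0102778 * (5.9 * 1e5) / 0.83 / 1000 = 7.306

7.306 kW


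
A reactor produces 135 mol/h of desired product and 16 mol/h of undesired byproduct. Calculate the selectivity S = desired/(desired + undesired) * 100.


Selectivity = desired / (desired + undesired) * 100
Total products = 135 + 16 = 151 mol/h
S = 135 / 151 * 100
= 0.8940 * 100
= 89.40 %

89.40 %


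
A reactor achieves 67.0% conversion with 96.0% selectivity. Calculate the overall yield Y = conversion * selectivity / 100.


Overall yield = conversion (%) * selectivity (%) / 100
Conversion = 67.0%, Selectivity = 96.0%
Y = 67.0 * 96.0 / 100
= 64.32 %

64.32 %


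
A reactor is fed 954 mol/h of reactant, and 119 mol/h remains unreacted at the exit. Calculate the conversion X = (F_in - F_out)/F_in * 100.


X = (F_in - F_out) / F_in * 100
Moles reacted = 954 - 119 = 835
X = 835 / 954 * 100
= 0.8753 * 100
= 87.53 %

87.53 %


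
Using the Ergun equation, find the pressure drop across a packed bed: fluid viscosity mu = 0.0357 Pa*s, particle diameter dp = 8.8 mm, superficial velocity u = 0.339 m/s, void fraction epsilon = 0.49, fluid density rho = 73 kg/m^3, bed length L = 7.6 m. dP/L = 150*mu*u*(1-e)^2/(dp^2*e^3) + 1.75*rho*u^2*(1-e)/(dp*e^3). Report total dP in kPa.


dp = 8.8 mm = 0.0088 m
Viscous term = 150*0.0357*0.339*(1-0.49)^2 / (0.0088^2*0.49^3) = 51825.8
Inertial term = 1.75*73*0.339^2*(1-0.49) / (0.0088*0.49^3) = 7232.02
dP/L = 51825.8 + 7232.02 = 59057.8 Pa/m
dP = 59057.8 * 7.6 / 1000 = 448.8 kPa

448.8 kPa


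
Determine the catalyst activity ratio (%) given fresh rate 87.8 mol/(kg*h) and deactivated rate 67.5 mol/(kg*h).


Activity (%) = (rate_used / rate_fresh) * 100
rate_used = 67.5, rate_fresh = 87.8
= (67.5 / 87.8) * 100
= 0.7688 * 100 = 76.88

76.88 %


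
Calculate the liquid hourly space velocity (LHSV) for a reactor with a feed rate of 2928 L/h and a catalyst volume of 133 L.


LHSV = volumetric feed rate / catalyst volume
= 2928 L/h / 133 L
= 22.02 h^-1

22.02 h^-1


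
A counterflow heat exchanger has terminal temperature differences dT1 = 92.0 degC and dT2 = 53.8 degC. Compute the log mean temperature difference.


LMTD = (dT1 - dT2) / ln(dT1/dT2)
= (92.0 - 53.8) / ln(92.0 / 53.8) = 38.2 / 0.536515 = 71.20

71.20 degC


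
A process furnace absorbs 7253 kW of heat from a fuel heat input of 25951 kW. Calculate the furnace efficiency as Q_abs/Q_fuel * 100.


Furnace efficiency = Q_absorbed / Q_fuel * 100
= 7253 / 25951 * 100 = 27.95

27.95 %


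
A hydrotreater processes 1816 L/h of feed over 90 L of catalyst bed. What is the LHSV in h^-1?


LHSV = volumetric feed rate / catalyst volume
= 1816 L/h / 90 L
= 20.18 h^-1

20.18 h^-1


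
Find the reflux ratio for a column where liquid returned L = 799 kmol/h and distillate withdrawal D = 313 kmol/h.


Reflux ratio definition: R = L / D (liquid returned / distillate withdrawn)
L = 799 kmol/h, D = 313 kmol/h
R = 799 / 313 = 2.553

2.553


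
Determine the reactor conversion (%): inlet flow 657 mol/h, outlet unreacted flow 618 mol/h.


X = (F_in - F_out) / F_in * 100
Moles reacted = 657 - 618 = 39
X = 39 / 657 * 100
= 0.05936 * 100
= 5.936 %

5.936 %


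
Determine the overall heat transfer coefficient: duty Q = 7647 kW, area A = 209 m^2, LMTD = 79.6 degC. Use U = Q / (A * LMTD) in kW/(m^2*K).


From Q = U*A*LMTD, U = Q / (A * LMTD)
U = 7647 / (209 * 79.6) = 7647 / 16636.4 = 0.4597

0.4597 kW/(m^2*K)


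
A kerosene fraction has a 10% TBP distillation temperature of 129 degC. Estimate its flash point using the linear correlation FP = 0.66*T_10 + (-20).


FP = 0.66 * 129 + (-20) = 65.14

65.14 degC
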